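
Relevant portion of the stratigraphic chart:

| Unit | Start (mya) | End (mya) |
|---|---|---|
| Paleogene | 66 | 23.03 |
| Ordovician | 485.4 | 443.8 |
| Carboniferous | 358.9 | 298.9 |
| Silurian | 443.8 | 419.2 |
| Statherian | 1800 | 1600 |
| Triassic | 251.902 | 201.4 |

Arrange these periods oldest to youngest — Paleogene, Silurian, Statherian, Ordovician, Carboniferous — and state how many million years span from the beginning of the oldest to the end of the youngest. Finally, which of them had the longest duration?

Statherian, Ordovician, Silurian, Carboniferous, Paleogene; total span 1776.97 Myr; longest is Statherian

Start ages (Ma): Statherian 1800, Ordovician 485.4, Silurian 443.8, Carboniferous 358.9, Paleogene 66.
Ordered oldest to youngest: Statherian, Ordovician, Silurian, Carboniferous, Paleogene.
Span = 1800 − 23.03 = 1776.97 Myr.
Durations: Ordovician 41.6, Statherian 200, Silurian 24.6, Paleogene 42.97, Carboniferous 60 → longest is Statherian (200 Myr).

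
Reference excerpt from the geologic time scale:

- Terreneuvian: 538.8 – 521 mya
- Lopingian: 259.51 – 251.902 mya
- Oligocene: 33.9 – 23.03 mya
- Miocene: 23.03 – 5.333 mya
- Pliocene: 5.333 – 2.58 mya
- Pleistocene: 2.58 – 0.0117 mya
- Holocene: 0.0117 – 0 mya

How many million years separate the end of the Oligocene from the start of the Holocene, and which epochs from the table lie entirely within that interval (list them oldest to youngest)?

23.0183 million years; Miocene, Pliocene, Pleistocene

End of Oligocene = 23.03 Ma; start of Holocene = 0.0117 Ma.
Gap = 23.03 − 0.0117 = 23.0183 Myr.
Epochs wholly inside 23.03–0.0117 Ma: Miocene (23.03–5.333), Pliocene (5.333–2.58), Pleistocene (2.58–0.0117).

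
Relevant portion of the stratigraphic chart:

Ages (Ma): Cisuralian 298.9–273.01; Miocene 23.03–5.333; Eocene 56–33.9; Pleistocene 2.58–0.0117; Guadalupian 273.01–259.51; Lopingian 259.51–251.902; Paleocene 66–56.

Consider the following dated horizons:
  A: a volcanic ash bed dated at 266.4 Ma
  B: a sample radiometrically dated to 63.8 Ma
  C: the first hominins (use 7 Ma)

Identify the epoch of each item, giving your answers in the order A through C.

A — Guadalupian; B — Paleocene; C — Miocene

A: 266.4 Ma lies in 273.01–259.51 Ma, so Guadalupian.
B: 63.8 Ma lies in 66–56 Ma, so Paleocene.
C: 7 Ma lies in 23.03–5.333 Ma, so Miocene.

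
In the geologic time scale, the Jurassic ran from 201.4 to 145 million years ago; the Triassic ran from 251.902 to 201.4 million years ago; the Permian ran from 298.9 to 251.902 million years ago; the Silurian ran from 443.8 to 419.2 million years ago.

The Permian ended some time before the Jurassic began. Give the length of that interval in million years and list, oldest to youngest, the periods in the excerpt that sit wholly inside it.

End of Permian = 251.902 Ma; start of Jurassic = 201.4 Ma.
Gap = 251.902 − 201.4 = 50.502 Myr.
Periods wholly inside 251.902–201.4 Ma: Triassic (251.902–201.4).

50.502 million years; Triassic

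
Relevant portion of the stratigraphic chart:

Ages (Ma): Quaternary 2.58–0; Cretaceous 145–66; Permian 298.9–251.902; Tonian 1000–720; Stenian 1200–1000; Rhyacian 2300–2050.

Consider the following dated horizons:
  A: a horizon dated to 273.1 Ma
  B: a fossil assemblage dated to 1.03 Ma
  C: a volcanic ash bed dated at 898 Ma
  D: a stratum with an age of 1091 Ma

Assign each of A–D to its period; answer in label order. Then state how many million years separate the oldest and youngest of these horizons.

A: 273.1 Ma lies in 298.9–251.902 Ma, so Permian.
B: 1.03 Ma lies in 2.58–0 Ma, so Quaternary.
C: 898 Ma lies in 1000–720 Ma, so Tonian.
D: 1091 Ma lies in 1200–1000 Ma, so Stenian.
Oldest = 1091 Ma, youngest = 1.03 Ma → span 1089.97 Myr.

A — Permian; B — Quaternary; C — Tonian; D — Stenian; span 1089.97 million years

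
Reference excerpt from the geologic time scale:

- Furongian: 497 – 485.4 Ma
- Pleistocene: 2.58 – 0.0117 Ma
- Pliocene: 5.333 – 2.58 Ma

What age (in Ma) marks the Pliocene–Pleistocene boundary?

2.58 Ma

The Pliocene ends and the Pleistocene begins at 2.58 Ma.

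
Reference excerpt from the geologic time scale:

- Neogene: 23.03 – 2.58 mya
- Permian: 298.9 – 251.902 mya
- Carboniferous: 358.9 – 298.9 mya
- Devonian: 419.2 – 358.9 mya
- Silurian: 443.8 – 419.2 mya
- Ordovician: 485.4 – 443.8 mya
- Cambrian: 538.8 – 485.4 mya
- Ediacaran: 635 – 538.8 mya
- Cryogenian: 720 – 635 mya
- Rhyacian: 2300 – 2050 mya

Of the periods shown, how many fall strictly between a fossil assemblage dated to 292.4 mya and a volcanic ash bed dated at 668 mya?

6

668 Ma sits inside the Cryogenian (720–635) and 292.4 Ma inside the Permian (298.9–251.902); neither of those is wholly between the two dates.
The listed periods lying completely between them are Ediacaran, Cambrian, Ordovician, Silurian, Devonian, Carboniferous — 6 in all.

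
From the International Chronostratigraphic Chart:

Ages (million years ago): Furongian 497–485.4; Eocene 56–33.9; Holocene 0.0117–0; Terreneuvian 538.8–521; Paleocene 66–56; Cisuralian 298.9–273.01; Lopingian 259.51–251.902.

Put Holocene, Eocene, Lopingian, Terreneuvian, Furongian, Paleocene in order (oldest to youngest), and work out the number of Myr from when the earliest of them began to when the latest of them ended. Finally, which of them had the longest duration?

Terreneuvian, Furongian, Lopingian, Paleocene, Eocene, Holocene; total span 538.8 Myr; longest is Eocene

Start ages (Ma): Terreneuvian 538.8, Furongian 497, Lopingian 259.51, Paleocene 66, Eocene 56, Holocene 0.0117.
Ordered oldest to youngest: Terreneuvian, Furongian, Lopingian, Paleocene, Eocene, Holocene.
Span = 538.8 − 0 = 538.8 Myr.
Durations: Holocene 0.0117, Furongian 11.6, Paleocene 10, Terreneuvian 17.8, Eocene 22.1, Lopingian 7.608 → longest is Eocene (22.1 Myr).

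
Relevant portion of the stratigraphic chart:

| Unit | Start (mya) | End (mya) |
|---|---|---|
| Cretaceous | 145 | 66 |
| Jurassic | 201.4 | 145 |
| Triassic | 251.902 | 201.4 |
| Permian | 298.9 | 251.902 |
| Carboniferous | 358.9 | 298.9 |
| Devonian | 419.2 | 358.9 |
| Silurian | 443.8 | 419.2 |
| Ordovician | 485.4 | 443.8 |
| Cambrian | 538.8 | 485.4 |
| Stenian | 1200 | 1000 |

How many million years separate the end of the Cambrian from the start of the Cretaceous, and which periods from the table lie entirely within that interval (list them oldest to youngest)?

End of Cambrian = 485.4 Ma; start of Cretaceous = 145 Ma.
Gap = 485.4 − 145 = 340.4 Myr.
Periods wholly inside 485.4–145 Ma: Ordovician (485.4–443.8), Silurian (443.8–419.2), Devonian (419.2–358.9), Carboniferous (358.9–298.9), Permian (298.9–251.902), Triassic (251.902–201.4), Jurassic (201.4–145).

340.4 million years; Ordovician, Silurian, Devonian, Carboniferous, Permian, Triassic, Jurassic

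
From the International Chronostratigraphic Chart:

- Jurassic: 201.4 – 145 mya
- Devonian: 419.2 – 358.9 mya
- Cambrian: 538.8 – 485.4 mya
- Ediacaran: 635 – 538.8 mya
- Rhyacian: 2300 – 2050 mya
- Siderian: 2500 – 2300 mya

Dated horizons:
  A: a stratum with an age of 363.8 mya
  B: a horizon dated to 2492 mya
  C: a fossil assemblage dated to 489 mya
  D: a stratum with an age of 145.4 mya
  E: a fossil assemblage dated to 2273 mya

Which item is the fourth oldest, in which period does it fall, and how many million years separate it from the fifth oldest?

Sorted oldest-first by Ma: B (2492), E (2273), C (489), A (363.8), D (145.4).
The fourth oldest is A at 363.8 Ma, which lies in 419.2–358.9 Ma: the Devonian.
The fifth oldest is D at 145.4 Ma; separation = |363.8 − 145.4| = 218.4 Myr.

A, in the Devonian; 218.4 million years to D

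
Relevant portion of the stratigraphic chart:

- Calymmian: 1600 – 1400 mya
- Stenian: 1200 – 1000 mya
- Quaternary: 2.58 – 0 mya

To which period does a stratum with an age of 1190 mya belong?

Stenian

1190 Ma lies between 1200 and 1000 Ma, so it falls in the Stenian.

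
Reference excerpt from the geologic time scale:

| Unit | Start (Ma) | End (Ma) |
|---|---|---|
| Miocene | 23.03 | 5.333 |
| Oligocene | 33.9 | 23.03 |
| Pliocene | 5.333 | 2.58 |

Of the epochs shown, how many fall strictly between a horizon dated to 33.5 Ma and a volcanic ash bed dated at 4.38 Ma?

1

33.5 Ma sits inside the Oligocene (33.9–23.03) and 4.38 Ma inside the Pliocene (5.333–2.58); neither of those is wholly between the two dates.
The listed epochs lying completely between them are Miocene — 1 in all.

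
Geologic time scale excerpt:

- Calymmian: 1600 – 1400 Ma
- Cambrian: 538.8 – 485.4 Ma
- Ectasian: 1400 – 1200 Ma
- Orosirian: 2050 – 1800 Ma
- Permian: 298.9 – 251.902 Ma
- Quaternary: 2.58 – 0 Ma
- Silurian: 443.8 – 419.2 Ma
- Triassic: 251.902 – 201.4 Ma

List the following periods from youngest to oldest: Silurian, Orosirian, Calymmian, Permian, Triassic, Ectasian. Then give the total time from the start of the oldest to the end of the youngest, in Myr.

From the excerpt: Silurian 443.8–419.2; Orosirian 2050–1800; Calymmian 1600–1400; Permian 298.9–251.902; Triassic 251.902–201.4; Ectasian 1400–1200 (Ma).
Larger Ma is earlier, so the oldest is Orosirian and the youngest is Triassic; youngest to oldest: Triassic, Permian, Silurian, Ectasian, Calymmian, Orosirian.
Oldest start 2050 minus youngest end 201.4 gives 1848.6 Myr overall.

Triassic, Permian, Silurian, Ectasian, Calymmian, Orosirian; total span 1848.6 Myr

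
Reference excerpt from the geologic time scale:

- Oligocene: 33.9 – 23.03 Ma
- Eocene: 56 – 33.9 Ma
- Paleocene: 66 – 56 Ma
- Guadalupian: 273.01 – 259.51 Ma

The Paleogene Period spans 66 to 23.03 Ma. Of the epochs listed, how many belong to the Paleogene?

Epochs inside 66–23.03 Ma: Paleocene, Eocene, Oligocene — 3 in total.

3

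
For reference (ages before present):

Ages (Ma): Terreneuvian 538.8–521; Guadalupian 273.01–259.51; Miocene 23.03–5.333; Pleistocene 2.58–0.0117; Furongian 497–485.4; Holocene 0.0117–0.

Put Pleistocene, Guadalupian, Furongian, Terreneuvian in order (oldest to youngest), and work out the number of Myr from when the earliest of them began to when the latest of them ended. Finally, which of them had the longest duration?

Start ages (Ma): Terreneuvian 538.8, Furongian 497, Guadalupian 273.01, Pleistocene 2.58.
Ordered oldest to youngest: Terreneuvian, Furongian, Guadalupian, Pleistocene.
Span = 538.8 − 0.0117 = 538.7883 Myr.
Durations: Pleistocene 2.5683, Guadalupian 13.5, Furongian 11.6, Terreneuvian 17.8 → longest is Terreneuvian (17.8 Myr).

Terreneuvian, Furongian, Guadalupian, Pleistocene; total span 538.7883 Myr; longest is Terreneuvian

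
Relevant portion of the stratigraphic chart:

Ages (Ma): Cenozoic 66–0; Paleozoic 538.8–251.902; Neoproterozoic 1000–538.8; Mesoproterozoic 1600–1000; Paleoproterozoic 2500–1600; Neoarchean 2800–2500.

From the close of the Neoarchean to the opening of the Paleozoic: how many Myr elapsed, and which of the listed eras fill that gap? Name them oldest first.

End of Neoarchean = 2500 Ma; start of Paleozoic = 538.8 Ma.
Gap = 2500 − 538.8 = 1961.2 Myr.
Eras wholly inside 2500–538.8 Ma: Paleoproterozoic (2500–1600), Mesoproterozoic (1600–1000), Neoproterozoic (1000–538.8).

1961.2 million years; Paleoproterozoic, Mesoproterozoic, Neoproterozoic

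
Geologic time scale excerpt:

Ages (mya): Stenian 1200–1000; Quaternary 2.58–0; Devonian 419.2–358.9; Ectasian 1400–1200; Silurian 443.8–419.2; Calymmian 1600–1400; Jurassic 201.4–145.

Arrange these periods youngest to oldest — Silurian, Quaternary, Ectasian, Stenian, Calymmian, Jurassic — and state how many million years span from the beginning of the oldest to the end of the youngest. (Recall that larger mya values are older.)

Quaternary, Jurassic, Silurian, Stenian, Ectasian, Calymmian; total span 1600 Myr

From the excerpt: Silurian 443.8–419.2; Quaternary 2.58–0; Ectasian 1400–1200; Stenian 1200–1000; Calymmian 1600–1400; Jurassic 201.4–145 (Ma).
Larger Ma is earlier, so the oldest is Calymmian and the youngest is Quaternary; youngest to oldest: Quaternary, Jurassic, Silurian, Stenian, Ectasian, Calymmian.
Oldest start 1600 minus youngest end 0 gives 1600 Myr overall.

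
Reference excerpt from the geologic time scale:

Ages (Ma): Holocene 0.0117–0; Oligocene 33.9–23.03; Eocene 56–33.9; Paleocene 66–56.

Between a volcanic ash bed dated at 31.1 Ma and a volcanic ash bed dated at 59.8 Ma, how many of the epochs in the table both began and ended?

59.8 Ma sits inside the Paleocene (66–56) and 31.1 Ma inside the Oligocene (33.9–23.03); neither of those is wholly between the two dates.
The listed epochs lying completely between them are Eocene — 1 in all.

1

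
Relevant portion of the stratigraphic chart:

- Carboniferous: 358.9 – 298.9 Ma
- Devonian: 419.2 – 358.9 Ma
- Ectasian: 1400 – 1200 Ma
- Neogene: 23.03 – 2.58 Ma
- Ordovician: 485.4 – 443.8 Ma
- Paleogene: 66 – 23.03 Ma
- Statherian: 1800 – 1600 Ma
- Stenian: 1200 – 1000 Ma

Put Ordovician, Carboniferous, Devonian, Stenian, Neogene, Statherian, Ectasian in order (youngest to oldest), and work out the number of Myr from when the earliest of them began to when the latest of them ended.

From the excerpt: Ordovician 485.4–443.8; Carboniferous 358.9–298.9; Devonian 419.2–358.9; Stenian 1200–1000; Neogene 23.03–2.58; Statherian 1800–1600; Ectasian 1400–1200 (Ma).
Larger Ma is earlier, so the oldest is Statherian and the youngest is Neogene; youngest to oldest: Neogene, Carboniferous, Devonian, Ordovician, Stenian, Ectasian, Statherian.
Oldest start 1800 minus youngest end 2.58 gives 1797.42 Myr overall.

Neogene → Carboniferous → Devonian → Ordovician → Stenian → Ectasian → Statherian; total span 1797.42 Myr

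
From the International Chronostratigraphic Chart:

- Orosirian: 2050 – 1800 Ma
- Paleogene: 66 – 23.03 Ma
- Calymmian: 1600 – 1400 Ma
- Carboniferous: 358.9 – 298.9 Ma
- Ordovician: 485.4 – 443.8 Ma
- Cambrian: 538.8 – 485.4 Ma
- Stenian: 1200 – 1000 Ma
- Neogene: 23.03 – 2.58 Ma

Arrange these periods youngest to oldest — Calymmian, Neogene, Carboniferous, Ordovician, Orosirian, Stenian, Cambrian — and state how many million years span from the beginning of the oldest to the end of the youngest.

Start ages (Ma): Orosirian 2050, Calymmian 1600, Stenian 1200, Cambrian 538.8, Ordovician 485.4, Carboniferous 358.9, Neogene 23.03.
Ordered youngest to oldest: Neogene, Carboniferous, Ordovician, Cambrian, Stenian, Calymmian, Orosirian.
Span = 2050 − 2.58 = 2047.42 Myr.

Neogene → Carboniferous → Ordovician → Cambrian → Stenian → Calymmian → Orosirian; total span 2047.42 Myr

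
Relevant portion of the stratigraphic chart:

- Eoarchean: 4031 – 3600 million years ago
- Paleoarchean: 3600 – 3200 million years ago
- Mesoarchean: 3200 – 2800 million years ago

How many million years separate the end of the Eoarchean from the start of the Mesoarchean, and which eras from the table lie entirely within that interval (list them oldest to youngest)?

The Eoarchean closes at 3600 Ma and the Mesoarchean opens at 3200 Ma, so the interval is 3600 − 3200 = 400 Myr.
An era fits inside if it starts at or after 3600 Ma and ends at or before 3200 Ma; oldest first that gives Paleoarchean.

400 million years; Paleoarchean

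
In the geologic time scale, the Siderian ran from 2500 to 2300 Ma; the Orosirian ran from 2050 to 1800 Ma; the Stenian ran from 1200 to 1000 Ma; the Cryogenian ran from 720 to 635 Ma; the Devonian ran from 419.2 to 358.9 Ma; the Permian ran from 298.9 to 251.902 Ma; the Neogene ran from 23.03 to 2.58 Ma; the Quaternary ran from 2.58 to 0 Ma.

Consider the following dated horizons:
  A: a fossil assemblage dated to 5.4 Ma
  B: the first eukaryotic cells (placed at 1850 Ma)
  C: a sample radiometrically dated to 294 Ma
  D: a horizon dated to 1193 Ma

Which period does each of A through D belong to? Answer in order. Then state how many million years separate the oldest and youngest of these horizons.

A — Neogene; B — Orosirian; C — Permian; D — Stenian; span 1844.6 million years

A: 5.4 Ma lies in 23.03–2.58 Ma, so Neogene.
B: 1850 Ma lies in 2050–1800 Ma, so Orosirian.
C: 294 Ma lies in 298.9–251.902 Ma, so Permian.
D: 1193 Ma lies in 1200–1000 Ma, so Stenian.
Oldest = 1850 Ma, youngest = 5.4 Ma → span 1844.6 Myr.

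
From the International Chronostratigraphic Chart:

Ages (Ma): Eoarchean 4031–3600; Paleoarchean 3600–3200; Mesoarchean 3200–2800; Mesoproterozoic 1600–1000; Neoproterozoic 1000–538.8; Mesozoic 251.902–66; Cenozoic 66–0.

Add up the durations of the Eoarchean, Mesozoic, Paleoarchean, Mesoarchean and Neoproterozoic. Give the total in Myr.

Duration is start − end for each: (4031 − 3600) + (251.902 − 66) + (3600 − 3200) + (3200 − 2800) + (1000 − 538.8).
That is 431 + 185.902 + 400 + 400 + 461.2, which totals 1878.102 million years.

1878.102 million years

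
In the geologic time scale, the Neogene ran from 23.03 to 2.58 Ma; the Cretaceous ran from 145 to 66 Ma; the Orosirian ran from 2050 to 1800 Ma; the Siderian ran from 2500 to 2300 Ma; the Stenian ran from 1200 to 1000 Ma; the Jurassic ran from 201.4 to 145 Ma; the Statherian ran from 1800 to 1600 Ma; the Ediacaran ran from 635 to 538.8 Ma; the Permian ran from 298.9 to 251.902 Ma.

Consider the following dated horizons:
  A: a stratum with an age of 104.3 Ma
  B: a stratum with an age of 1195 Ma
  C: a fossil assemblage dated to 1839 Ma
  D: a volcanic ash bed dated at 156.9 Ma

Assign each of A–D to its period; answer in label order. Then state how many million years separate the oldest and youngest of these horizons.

Match each age against the start–end ranges in the excerpt: A = 104.3 Ma → Cretaceous (145–66); B = 1195 Ma → Stenian (1200–1000); C = 1839 Ma → Orosirian (2050–1800); D = 156.9 Ma → Jurassic (201.4–145).
The largest age is 1839 Ma and the smallest is 104.3 Ma; their difference is 1734.7 Myr.

A — Cretaceous; B — Stenian; C — Orosirian; D — Jurassic; span 1734.7 million years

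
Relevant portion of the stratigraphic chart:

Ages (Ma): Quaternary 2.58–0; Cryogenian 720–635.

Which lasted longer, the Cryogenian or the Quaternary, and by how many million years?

Cryogenian, by 82.42 million years

Cryogenian: 720 − 635 = 85 Myr.
Quaternary: 2.58 − 0 = 2.58 Myr.
Difference: 85 − 2.58 = 82.42 Myr, so the Cryogenian was longer.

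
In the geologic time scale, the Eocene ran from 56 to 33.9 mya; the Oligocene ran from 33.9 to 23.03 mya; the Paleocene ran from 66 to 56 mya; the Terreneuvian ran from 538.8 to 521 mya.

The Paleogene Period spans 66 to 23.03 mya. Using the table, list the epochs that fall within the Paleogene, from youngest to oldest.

Epochs with both bounds inside 66–23.03 Ma: Oligocene (33.9–23.03), Eocene (56–33.9), Paleocene (66–56).

Oligocene, Eocene, Paleocene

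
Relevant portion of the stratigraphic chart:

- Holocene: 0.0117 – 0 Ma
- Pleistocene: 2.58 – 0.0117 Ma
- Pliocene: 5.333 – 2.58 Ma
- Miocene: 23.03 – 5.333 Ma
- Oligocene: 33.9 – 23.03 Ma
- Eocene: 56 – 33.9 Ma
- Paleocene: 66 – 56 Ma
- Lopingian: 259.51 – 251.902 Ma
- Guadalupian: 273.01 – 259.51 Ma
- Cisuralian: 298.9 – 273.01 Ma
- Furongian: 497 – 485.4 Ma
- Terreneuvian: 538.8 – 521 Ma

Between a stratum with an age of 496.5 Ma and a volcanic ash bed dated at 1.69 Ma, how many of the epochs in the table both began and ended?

8

496.5 Ma sits inside the Furongian (497–485.4) and 1.69 Ma inside the Pleistocene (2.58–0.0117); neither of those is wholly between the two dates.
The listed epochs lying completely between them are Cisuralian, Guadalupian, Lopingian, Paleocene, Eocene, Oligocene, Miocene, Pliocene — 8 in all.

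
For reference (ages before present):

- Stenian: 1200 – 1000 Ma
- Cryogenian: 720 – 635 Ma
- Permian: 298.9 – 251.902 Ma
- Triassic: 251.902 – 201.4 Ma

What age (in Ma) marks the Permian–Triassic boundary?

The Permian ends and the Triassic begins at 251.902 Ma.

251.902 Ma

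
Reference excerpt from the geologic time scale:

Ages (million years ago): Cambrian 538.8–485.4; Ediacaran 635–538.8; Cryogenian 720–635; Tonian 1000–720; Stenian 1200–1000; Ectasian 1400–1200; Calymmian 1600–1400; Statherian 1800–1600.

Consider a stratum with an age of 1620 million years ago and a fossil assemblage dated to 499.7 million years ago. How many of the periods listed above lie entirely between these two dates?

6

The older date is 1620 Ma and the younger is 499.7 Ma.
Periods with start < 1620 and end > 499.7 Ma: Calymmian (1600–1400), Ectasian (1400–1200), Stenian (1200–1000), Tonian (1000–720), Cryogenian (720–635), Ediacaran (635–538.8).
That is 6 complete periods.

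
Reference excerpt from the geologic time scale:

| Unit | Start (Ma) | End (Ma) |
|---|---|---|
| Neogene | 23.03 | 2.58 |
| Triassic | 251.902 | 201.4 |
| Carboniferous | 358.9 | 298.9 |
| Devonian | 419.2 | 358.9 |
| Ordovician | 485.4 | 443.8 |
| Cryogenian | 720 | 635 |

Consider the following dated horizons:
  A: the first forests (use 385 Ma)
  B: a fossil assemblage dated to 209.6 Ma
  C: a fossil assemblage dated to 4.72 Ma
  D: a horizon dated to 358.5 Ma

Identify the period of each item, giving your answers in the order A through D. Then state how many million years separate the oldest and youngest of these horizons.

A — Devonian; B — Triassic; C — Neogene; D — Carboniferous; span 380.28 million years

Match each age against the start–end ranges in the excerpt: A = 385 Ma → Devonian (419.2–358.9); B = 209.6 Ma → Triassic (251.902–201.4); C = 4.72 Ma → Neogene (23.03–2.58); D = 358.5 Ma → Carboniferous (358.9–298.9).
The largest age is 385 Ma and the smallest is 4.72 Ma; their difference is 380.28 Myr.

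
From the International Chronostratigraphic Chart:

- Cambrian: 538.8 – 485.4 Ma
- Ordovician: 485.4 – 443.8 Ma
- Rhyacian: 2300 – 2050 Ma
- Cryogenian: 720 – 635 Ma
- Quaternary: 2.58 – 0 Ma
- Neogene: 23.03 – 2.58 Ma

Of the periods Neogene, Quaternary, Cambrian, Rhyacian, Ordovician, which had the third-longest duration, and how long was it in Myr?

Start − end for each: Neogene 23.03 − 2.58 = 20.45; Quaternary 2.58 − 0 = 2.58; Cambrian 538.8 − 485.4 = 53.4; Rhyacian 2300 − 2050 = 250; Ordovician 485.4 − 443.8 = 41.6.
Ranking these from longest: Rhyacian > Cambrian > Ordovician > Neogene > Quaternary.
Position 3 in that ranking is Ordovician, which lasted 41.6 Myr.

Ordovician, 41.6 million years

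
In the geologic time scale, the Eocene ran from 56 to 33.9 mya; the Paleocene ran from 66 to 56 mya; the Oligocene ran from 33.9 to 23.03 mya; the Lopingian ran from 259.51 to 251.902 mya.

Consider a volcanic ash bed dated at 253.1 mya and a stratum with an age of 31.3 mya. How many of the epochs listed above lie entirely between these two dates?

The older date is 253.1 Ma and the younger is 31.3 Ma.
Epochs with start < 253.1 and end > 31.3 Ma: Paleocene (66–56), Eocene (56–33.9).
That is 2 complete epochs.

2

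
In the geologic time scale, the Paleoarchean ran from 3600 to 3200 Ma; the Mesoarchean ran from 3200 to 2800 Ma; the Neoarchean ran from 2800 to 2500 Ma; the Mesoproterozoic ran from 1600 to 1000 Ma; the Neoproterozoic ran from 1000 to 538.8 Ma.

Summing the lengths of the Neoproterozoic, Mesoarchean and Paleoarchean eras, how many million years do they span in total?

1261.2 million years

Duration is start − end for each: (1000 − 538.8) + (3200 − 2800) + (3600 − 3200).
That is 461.2 + 400 + 400, which totals 1261.2 million years.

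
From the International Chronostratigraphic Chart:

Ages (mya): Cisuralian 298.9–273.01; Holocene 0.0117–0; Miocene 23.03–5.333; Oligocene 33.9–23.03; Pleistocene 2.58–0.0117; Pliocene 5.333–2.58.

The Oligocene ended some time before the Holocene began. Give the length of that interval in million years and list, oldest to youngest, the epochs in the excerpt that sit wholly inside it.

23.0183 million years; Miocene, Pliocene, Pleistocene

End of Oligocene = 23.03 Ma; start of Holocene = 0.0117 Ma.
Gap = 23.03 − 0.0117 = 23.0183 Myr.
Epochs wholly inside 23.03–0.0117 Ma: Miocene (23.03–5.333), Pliocene (5.333–2.58), Pleistocene (2.58–0.0117).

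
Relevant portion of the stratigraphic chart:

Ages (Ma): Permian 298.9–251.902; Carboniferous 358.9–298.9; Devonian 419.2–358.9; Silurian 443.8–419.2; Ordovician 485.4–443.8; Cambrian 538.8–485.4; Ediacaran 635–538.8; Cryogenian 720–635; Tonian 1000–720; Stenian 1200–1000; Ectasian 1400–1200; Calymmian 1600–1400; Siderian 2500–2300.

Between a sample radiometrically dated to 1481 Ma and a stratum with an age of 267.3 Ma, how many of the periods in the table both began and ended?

1481 Ma sits inside the Calymmian (1600–1400) and 267.3 Ma inside the Permian (298.9–251.902); neither of those is wholly between the two dates.
The listed periods lying completely between them are Ectasian, Stenian, Tonian, Cryogenian, Ediacaran, Cambrian, Ordovician, Silurian, Devonian, Carboniferous — 10 in all.

10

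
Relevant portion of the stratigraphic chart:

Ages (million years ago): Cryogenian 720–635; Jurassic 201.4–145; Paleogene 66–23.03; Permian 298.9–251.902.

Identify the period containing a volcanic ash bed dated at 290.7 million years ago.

290.7 Ma lies between 298.9 and 251.902 Ma, so it falls in the Permian.

Permian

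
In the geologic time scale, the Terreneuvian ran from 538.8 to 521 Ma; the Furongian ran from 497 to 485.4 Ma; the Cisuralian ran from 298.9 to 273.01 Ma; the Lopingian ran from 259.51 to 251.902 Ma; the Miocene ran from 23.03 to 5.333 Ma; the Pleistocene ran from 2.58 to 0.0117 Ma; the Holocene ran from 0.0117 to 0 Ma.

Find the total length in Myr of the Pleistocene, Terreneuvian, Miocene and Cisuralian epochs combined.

Each duration: Pleistocene = 2.5683; Terreneuvian = 17.8; Miocene = 17.697; Cisuralian = 25.89.
Sum: 2.5683 + 17.8 + 17.697 + 25.89 = 63.9553 Myr.

63.9553 million years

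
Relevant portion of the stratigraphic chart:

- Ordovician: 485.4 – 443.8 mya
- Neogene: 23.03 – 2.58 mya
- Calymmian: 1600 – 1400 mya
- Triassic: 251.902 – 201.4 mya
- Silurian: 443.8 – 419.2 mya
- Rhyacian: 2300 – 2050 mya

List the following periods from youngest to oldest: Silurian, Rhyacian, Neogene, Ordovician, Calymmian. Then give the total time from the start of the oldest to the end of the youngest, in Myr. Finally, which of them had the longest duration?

Neogene → Silurian → Ordovician → Calymmian → Rhyacian; total span 2297.42 Myr; longest is Rhyacian

From the excerpt: Silurian 443.8–419.2; Rhyacian 2300–2050; Neogene 23.03–2.58; Ordovician 485.4–443.8; Calymmian 1600–1400 (Ma).
Larger Ma is earlier, so the oldest is Rhyacian and the youngest is Neogene; youngest to oldest: Neogene, Silurian, Ordovician, Calymmian, Rhyacian.
Oldest start 2300 minus youngest end 2.58 gives 2297.42 Myr overall.
Individual lengths (start − end): Calymmian 200; Neogene 20.45; Silurian 24.6; Rhyacian 250; Ordovician 41.6. The largest is Rhyacian at 250 Myr.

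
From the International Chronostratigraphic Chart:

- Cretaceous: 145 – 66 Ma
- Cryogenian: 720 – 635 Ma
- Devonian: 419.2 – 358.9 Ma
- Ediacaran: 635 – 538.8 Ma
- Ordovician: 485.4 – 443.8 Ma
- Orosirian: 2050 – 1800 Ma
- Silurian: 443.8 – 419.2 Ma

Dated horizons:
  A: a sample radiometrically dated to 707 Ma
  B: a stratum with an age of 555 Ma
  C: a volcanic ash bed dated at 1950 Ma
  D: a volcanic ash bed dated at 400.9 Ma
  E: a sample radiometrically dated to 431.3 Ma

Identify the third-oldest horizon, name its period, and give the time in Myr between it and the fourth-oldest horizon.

B, in the Ediacaran; 123.7 million years to E

Sorted oldest-first by Ma: C (1950), A (707), B (555), E (431.3), D (400.9).
The third oldest is B at 555 Ma, which lies in 635–538.8 Ma: the Ediacaran.
The fourth oldest is E at 431.3 Ma; separation = |555 − 431.3| = 123.7 Myr.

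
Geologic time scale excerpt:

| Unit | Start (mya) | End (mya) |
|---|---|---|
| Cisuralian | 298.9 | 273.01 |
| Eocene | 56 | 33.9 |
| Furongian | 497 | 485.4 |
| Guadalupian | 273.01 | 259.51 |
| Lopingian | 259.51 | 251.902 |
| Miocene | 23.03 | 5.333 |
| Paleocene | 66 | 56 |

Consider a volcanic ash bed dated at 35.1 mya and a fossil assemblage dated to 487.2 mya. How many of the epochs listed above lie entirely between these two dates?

487.2 Ma sits inside the Furongian (497–485.4) and 35.1 Ma inside the Eocene (56–33.9); neither of those is wholly between the two dates.
The listed epochs lying completely between them are Cisuralian, Guadalupian, Lopingian, Paleocene — 4 in all.

4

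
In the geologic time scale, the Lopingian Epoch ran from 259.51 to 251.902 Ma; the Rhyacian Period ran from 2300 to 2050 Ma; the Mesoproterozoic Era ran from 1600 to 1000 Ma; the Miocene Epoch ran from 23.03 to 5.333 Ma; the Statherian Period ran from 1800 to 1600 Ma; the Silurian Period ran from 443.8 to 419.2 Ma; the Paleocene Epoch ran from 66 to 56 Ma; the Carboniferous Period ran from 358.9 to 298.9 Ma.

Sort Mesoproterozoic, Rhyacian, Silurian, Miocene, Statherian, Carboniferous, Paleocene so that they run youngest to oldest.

Read off each span (Ma): Mesoproterozoic 1600–1000; Rhyacian 2300–2050; Silurian 443.8–419.2; Miocene 23.03–5.333; Statherian 1800–1600; Carboniferous 358.9–298.9; Paleocene 66–56.
Larger Ma is older, so oldest→youngest is Rhyacian, Statherian, Mesoproterozoic, Silurian, Carboniferous, Paleocene, Miocene; reverse it for youngest→oldest.

Miocene, Paleocene, Carboniferous, Silurian, Mesoproterozoic, Statherian, Rhyacian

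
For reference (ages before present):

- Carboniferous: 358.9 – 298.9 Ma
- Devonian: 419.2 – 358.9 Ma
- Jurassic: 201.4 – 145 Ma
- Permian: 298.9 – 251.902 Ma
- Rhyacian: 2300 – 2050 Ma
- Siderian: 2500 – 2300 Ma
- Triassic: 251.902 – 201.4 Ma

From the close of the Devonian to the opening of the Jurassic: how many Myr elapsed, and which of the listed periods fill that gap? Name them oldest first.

157.5 million years; Carboniferous, Permian, Triassic

The Devonian closes at 358.9 Ma and the Jurassic opens at 201.4 Ma, so the interval is 358.9 − 201.4 = 157.5 Myr.
A period fits inside if it starts at or after 358.9 Ma and ends at or before 201.4 Ma; oldest first that gives Carboniferous, Permian, Triassic.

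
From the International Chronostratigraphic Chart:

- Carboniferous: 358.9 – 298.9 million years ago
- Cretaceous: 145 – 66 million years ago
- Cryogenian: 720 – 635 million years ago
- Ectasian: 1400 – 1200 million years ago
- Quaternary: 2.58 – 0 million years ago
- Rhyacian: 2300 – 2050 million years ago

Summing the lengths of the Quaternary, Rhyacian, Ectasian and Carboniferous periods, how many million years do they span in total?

Duration is start − end for each: (2.58 − 0) + (2300 − 2050) + (1400 − 1200) + (358.9 − 298.9).
That is 2.58 + 250 + 200 + 60, which totals 512.58 million years.

512.58 million years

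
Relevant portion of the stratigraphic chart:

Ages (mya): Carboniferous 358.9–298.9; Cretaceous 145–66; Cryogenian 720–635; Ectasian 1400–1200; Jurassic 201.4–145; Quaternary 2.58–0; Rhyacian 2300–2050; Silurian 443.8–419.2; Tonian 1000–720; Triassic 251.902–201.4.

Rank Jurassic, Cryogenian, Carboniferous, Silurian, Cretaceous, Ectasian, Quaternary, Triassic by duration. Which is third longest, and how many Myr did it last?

Start − end for each: Jurassic 201.4 − 145 = 56.4; Cryogenian 720 − 635 = 85; Carboniferous 358.9 − 298.9 = 60; Silurian 443.8 − 419.2 = 24.6; Cretaceous 145 − 66 = 79; Ectasian 1400 − 1200 = 200; Quaternary 2.58 − 0 = 2.58; Triassic 251.902 − 201.4 = 50.502.
Ranking these from longest: Ectasian > Cryogenian > Cretaceous > Carboniferous > Jurassic > Triassic > Silurian > Quaternary.
Position 3 in that ranking is Cretaceous, which lasted 79 Myr.

Cretaceous, 79 million years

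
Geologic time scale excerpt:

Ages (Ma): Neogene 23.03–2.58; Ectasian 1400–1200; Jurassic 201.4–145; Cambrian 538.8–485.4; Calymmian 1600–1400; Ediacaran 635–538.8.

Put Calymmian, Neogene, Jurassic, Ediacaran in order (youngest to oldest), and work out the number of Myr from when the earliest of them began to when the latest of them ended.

From the excerpt: Calymmian 1600–1400; Neogene 23.03–2.58; Jurassic 201.4–145; Ediacaran 635–538.8 (Ma).
Larger Ma is earlier, so the oldest is Calymmian and the youngest is Neogene; youngest to oldest: Neogene, Jurassic, Ediacaran, Calymmian.
Oldest start 1600 minus youngest end 2.58 gives 1597.42 Myr overall.

Neogene → Jurassic → Ediacaran → Calymmian; total span 1597.42 Myr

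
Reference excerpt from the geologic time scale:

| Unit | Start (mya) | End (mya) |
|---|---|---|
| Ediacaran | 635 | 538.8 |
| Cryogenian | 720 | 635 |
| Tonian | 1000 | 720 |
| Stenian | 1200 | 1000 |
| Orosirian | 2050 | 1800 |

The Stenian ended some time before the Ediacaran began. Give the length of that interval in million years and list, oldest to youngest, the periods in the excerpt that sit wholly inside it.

365 million years; Tonian, Cryogenian

The Stenian closes at 1000 Ma and the Ediacaran opens at 635 Ma, so the interval is 1000 − 635 = 365 Myr.
A period fits inside if it starts at or after 1000 Ma and ends at or before 635 Ma; oldest first that gives Tonian, Cryogenian.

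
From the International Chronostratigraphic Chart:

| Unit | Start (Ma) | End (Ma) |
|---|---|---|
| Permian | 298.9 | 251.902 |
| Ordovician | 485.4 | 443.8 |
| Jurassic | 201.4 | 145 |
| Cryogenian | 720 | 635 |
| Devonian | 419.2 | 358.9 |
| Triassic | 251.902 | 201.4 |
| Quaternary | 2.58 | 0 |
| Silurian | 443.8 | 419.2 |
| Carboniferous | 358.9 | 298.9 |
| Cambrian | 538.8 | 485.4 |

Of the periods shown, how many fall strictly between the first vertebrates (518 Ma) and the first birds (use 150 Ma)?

518 Ma sits inside the Cambrian (538.8–485.4) and 150 Ma inside the Jurassic (201.4–145); neither of those is wholly between the two dates.
The listed periods lying completely between them are Ordovician, Silurian, Devonian, Carboniferous, Permian, Triassic — 6 in all.

6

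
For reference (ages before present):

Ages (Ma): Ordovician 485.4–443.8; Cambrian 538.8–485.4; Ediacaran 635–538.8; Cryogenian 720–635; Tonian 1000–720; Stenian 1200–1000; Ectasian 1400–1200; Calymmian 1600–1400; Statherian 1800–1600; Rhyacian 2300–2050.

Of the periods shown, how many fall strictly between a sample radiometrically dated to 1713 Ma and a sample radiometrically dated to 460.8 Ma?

1713 Ma sits inside the Statherian (1800–1600) and 460.8 Ma inside the Ordovician (485.4–443.8); neither of those is wholly between the two dates.
The listed periods lying completely between them are Calymmian, Ectasian, Stenian, Tonian, Cryogenian, Ediacaran, Cambrian — 7 in all.

7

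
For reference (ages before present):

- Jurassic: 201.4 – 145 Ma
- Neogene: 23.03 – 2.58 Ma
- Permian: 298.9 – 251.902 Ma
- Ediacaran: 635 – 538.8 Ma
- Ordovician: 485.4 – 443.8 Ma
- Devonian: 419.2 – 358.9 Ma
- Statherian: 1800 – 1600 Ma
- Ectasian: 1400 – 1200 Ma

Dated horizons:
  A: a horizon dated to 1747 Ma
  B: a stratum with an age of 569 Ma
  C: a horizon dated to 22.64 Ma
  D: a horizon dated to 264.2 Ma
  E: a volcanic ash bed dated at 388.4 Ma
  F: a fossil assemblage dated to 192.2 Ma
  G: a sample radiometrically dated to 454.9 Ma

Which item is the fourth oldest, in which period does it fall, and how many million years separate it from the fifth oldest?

Larger Ma means older, so oldest first: A 1747 > B 569 > G 454.9 > E 388.4 > D 264.2 > F 192.2 > C 22.64.
Counting 4 along gives E (388.4 Ma); the excerpt puts that inside the Devonian, 419.2–358.9 Ma.
Next in line is D (264.2 Ma), and 388.4 − 264.2 = 124.2 Myr.

E, in the Devonian; 124.2 million years to D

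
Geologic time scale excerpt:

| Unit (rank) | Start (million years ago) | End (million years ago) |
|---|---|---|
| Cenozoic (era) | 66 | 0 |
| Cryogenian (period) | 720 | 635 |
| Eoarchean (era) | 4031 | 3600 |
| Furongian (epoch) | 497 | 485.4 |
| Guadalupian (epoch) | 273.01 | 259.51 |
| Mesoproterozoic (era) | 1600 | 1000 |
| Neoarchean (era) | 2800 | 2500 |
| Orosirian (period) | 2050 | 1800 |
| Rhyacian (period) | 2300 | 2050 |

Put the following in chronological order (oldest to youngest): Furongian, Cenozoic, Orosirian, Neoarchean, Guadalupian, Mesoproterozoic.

Read off each span (Ma): Furongian 497–485.4; Cenozoic 66–0; Orosirian 2050–1800; Neoarchean 2800–2500; Guadalupian 273.01–259.51; Mesoproterozoic 1600–1000.
Larger Ma is older, so oldest→youngest is Neoarchean, Orosirian, Mesoproterozoic, Furongian, Guadalupian, Cenozoic.

Neoarchean, Orosirian, Mesoproterozoic, Furongian, Guadalupian, Cenozoic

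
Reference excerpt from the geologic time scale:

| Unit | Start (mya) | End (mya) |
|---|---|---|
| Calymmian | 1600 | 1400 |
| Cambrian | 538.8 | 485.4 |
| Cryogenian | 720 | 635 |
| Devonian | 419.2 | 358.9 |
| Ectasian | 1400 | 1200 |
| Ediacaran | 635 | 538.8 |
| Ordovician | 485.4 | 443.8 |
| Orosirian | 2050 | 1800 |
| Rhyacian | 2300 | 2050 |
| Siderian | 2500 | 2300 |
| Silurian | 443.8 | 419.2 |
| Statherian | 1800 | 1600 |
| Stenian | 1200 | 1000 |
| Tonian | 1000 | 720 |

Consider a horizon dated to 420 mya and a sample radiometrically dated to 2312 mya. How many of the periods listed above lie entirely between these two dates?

The older date is 2312 Ma and the younger is 420 Ma.
Periods with start < 2312 and end > 420 Ma: Rhyacian (2300–2050), Orosirian (2050–1800), Statherian (1800–1600), Calymmian (1600–1400), Ectasian (1400–1200), Stenian (1200–1000), Tonian (1000–720), Cryogenian (720–635), Ediacaran (635–538.8), Cambrian (538.8–485.4), Ordovician (485.4–443.8).
That is 11 complete periods.

11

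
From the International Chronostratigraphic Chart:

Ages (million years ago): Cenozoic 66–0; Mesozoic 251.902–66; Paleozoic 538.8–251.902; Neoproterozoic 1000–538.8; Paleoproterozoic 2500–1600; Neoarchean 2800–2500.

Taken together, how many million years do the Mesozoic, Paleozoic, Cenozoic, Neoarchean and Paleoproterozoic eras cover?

1738.8 million years

Each duration: Mesozoic = 185.902; Paleozoic = 286.898; Cenozoic = 66; Neoarchean = 300; Paleoproterozoic = 900.
Sum: 185.902 + 286.898 + 66 + 300 + 900 = 1738.8 Myr.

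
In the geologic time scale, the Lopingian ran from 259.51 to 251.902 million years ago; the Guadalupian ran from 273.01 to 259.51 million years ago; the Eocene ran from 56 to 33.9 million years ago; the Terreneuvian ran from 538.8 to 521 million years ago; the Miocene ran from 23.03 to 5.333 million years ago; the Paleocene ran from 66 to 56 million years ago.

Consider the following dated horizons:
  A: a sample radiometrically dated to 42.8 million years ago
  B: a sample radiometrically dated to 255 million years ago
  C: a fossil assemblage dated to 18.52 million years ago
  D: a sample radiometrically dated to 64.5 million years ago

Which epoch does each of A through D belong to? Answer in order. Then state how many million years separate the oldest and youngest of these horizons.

A — Eocene; B — Lopingian; C — Miocene; D — Paleocene; span 236.48 million years

A: 42.8 Ma lies in 56–33.9 Ma, so Eocene.
B: 255 Ma lies in 259.51–251.902 Ma, so Lopingian.
C: 18.52 Ma lies in 23.03–5.333 Ma, so Miocene.
D: 64.5 Ma lies in 66–56 Ma, so Paleocene.
Oldest = 255 Ma, youngest = 18.52 Ma → span 236.48 Myr.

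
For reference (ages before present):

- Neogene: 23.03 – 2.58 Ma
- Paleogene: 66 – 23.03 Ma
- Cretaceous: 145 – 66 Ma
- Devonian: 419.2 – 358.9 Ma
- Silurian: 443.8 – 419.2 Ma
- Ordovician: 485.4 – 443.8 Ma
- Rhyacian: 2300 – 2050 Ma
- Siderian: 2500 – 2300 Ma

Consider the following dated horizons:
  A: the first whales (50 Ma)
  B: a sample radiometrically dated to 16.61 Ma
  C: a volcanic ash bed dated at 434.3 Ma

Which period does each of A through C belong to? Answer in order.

A — Paleogene; B — Neogene; C — Silurian

A: 50 Ma lies in 66–23.03 Ma, so Paleogene.
B: 16.61 Ma lies in 23.03–2.58 Ma, so Neogene.
C: 434.3 Ma lies in 443.8–419.2 Ma, so Silurian.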